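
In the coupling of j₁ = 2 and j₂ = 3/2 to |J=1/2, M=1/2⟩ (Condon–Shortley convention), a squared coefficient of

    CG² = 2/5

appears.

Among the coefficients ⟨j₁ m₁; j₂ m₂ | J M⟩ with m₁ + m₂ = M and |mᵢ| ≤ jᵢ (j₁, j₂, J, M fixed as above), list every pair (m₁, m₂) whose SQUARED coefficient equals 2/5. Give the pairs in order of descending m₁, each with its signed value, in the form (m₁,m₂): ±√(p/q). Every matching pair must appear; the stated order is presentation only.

Admissible pairs with m₁+m₂ = M = 1/2: (-1,3/2), (0,1/2), (1,-1/2), (2,-3/2)
  (m₁,m₂)=(2,-3/2): CG² = 2/5, CG = +√(2/5)   ← matches the target
  (m₁,m₂)=(1,-1/2): CG² = 3/10, CG = −√(3/10)
  (m₁,m₂)=(0,1/2): CG² = 1/5, CG = +√(1/5)
  (m₁,m₂)=(-1,3/2): CG² = 1/10, CG = −√(1/10)
Pairs with CG² = 2/5: (2,-3/2): +√(2/5)

(2,-3/2): +√(2/5)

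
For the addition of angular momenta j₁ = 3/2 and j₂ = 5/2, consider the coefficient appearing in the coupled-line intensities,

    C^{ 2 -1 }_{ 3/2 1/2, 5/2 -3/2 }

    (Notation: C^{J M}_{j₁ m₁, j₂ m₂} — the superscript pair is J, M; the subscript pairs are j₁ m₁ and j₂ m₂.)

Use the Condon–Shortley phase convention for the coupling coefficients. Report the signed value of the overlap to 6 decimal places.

+0.154303

j₁+j₂−J=2  J+j₁−j₂=1  J−j₁+j₂=3  j₁+j₂+J+1=7
(j₁±m₁, j₂±m₂, J±M) = (2,1,1,4,1,3)
P² = 24/7
sum k=0..1:
  [0] +1/4 = 1/4
  [1] −1/6 = -1/6
S = 1/12
C² = P²·S² = 1/42 ; C = +0.154303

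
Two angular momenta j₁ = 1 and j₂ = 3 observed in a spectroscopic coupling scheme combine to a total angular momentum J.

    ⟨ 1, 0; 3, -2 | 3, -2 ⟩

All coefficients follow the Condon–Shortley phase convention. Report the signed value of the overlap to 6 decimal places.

+0.577350  (= +√(1/3))

triangle: 1!×1!×5!/8! = 120/40320
(j±m)!: 1!×1!×1!×5!×1!×5! = 14400
prefactor² = (2J+1)×Δ×N² = 300
  k=0: +1/(0!×1!×1!×1!×0!×4!) = 1/24
  k=1: −1/(1!×0!×0!×0!×1!×5!) = -1/120
Σ = 1/30  ⇒  CG² = 300×(1/30)² = 1/3
CG = +√(1/3) = +0.577350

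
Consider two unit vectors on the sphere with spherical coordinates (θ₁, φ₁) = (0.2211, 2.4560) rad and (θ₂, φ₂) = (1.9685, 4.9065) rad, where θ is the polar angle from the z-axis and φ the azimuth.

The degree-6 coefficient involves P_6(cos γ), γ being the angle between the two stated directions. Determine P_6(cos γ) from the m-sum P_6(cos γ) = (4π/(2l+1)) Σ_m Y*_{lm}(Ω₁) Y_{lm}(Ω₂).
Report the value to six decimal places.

Addition theorem: P_6(cos γ) = (4π/13) Σ_m Y*_{lm}(Ω₁) Y_{lm}(Ω₂), m = −6…6:
  m=-6: (-0.000030+0.000044i) × (-0.117202+0.272539i) = -0.000009-0.000013i  (running Σ = -0.000009-0.000013i)
  m=-5: (+0.000794-0.000234i) × (-0.356259-0.243856i) = -0.000340-0.000110i  (running Σ = -0.000349-0.000124i)
  m=-4: (-0.007201-0.003038i) × (+0.119540-0.117418i) = -0.001218+0.000482i  (running Σ = -0.001566+0.000359i)
  m=-3: (+0.023390+0.044280i) × (-0.146785-0.222906i) = +0.006437-0.011714i  (running Σ = +0.004871-0.011355i)
  m=-2: (+0.042762-0.211376i) × (+0.245355-0.100345i) = -0.010718-0.056153i  (running Σ = -0.005848-0.067508i)
  m=-1: (-0.432919+0.354108i) × (-0.035255-0.179338i) = +0.078768+0.065155i  (running Σ = +0.072920-0.002354i)
  m=0: (+0.557430-0.000000i) × (+0.282387+0.000000i) = +0.157411+0.000000i  (running Σ = +0.230331-0.002354i)
  m=1: (+0.432919+0.354108i) × (+0.035255-0.179338i) = +0.078768-0.065155i  (running Σ = +0.309098-0.067508i)
  m=2: (+0.042762+0.211376i) × (+0.245355+0.100345i) = -0.010718+0.056153i  (running Σ = +0.298380-0.011355i)
  m=3: (-0.023390+0.044280i) × (+0.146785-0.222906i) = +0.006437+0.011714i  (running Σ = +0.304817+0.000359i)
  m=4: (-0.007201+0.003038i) × (+0.119540+0.117418i) = -0.001218-0.000482i  (running Σ = +0.303599-0.000124i)
  m=5: (-0.000794-0.000234i) × (+0.356259-0.243856i) = -0.000340+0.000110i  (running Σ = +0.303259-0.000013i)
  m=6: (-0.000030-0.000044i) × (-0.117202-0.272539i) = -0.000009+0.000013i  (running Σ = +0.303251-0.000000i)
Σ over m = +0.303251-0.000000i; ×(4π/13) → +0.293135-0.000000i. Real part: 0.293135

0.293135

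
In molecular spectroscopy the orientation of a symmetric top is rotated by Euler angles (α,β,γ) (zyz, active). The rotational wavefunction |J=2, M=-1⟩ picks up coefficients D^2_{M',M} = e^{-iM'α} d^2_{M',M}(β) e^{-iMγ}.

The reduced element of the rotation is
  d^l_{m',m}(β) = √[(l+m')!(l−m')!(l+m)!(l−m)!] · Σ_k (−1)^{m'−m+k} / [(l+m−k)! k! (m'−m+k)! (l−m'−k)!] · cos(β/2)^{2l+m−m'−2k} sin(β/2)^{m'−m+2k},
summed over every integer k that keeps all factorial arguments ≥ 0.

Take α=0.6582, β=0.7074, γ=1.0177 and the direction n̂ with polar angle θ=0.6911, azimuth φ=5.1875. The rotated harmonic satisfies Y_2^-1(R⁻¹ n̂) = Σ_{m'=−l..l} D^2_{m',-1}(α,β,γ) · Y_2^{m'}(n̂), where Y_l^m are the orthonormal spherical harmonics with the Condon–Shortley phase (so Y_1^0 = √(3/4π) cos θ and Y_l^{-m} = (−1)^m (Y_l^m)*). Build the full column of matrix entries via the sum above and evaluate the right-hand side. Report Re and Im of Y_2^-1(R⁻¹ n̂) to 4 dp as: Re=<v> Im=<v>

Need the full column D^2_{m',-1} for m'=−2..2 at α=0.6582, β=0.7074, γ=1.0177.
cos(β/2)=0.938098, sin(β/2)=0.346371
d^2_{-2,-1}: single k=1 term ⇒ +0.571894;  D = -0.395358+0.413226i
d^2_{-1,-1}: k∈[0..1] ⇒ +0.774448 -0.316738 = +0.457709;  D = -0.048018+0.455183i
d^2_{0,-1}: k∈[0..1] ⇒ -0.700425 +0.095488 = -0.604937;  D = -0.317788-0.514742i
d^2_{1,-1}: k∈[0..1] ⇒ +0.316738 -0.014394 = +0.302345;  D = +0.283017+0.106367i
d^2_{2,-1}: single k=0 term ⇒ -0.077966;  D = -0.074513+0.022944i
Y_2^{m'}(θ=0.6911,φ=5.1875) and Σ D·Y over m':
  (-0.3954+0.4132i)·(-0.0913+0.1277i)  (-0.0480+0.4552i)·(+0.1736+0.3374i)  (-0.3178-0.5147i)·(+0.2464+0.0000i)  (+0.2830+0.1064i)·(-0.1736+0.3374i)  (-0.0745+0.0229i)·(-0.0913-0.1277i)
Y_2^-1(R⁻¹ n̂) = -0.332172-0.067761i

Re=-0.3322 Im=-0.0678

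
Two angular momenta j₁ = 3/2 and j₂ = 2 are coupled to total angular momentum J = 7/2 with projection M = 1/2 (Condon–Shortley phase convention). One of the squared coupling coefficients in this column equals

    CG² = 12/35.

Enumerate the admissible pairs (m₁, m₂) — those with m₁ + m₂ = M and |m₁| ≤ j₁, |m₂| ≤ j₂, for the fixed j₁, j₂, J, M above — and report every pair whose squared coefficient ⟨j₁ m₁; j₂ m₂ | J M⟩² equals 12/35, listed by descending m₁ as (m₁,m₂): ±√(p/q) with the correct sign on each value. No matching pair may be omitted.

(-1/2,1): +√(12/35)

Admissible pairs with m₁+m₂ = M = 1/2: (-3/2,2), (-1/2,1), (1/2,0), (3/2,-1)
  (m₁,m₂)=(3/2,-1): CG² = 4/35, CG = +√(4/35)
  (m₁,m₂)=(1/2,0): CG² = 18/35, CG = +√(18/35)
  (m₁,m₂)=(-1/2,1): CG² = 12/35, CG = +√(12/35)   ← matches the target
  (m₁,m₂)=(-3/2,2): CG² = 1/35, CG = +√(1/35)
Pairs with CG² = 12/35: (-1/2,1): +√(12/35)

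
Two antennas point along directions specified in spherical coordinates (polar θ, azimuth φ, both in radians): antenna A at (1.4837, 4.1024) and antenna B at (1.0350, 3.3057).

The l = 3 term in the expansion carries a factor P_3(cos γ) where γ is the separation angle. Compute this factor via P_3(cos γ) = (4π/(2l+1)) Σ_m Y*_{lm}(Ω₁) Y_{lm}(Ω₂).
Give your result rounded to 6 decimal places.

Summing Y*_{l m}(θ₁,φ₁)·Y_{l m}(θ₂,φ₂) over m ∈ [−3, 3]; prefactor 4π/(2·3+1) = 1.795196:
  term(m=-3) = (-0.079946, 0.074701)   from Y*(Ω₁)=(0.398721, -0.105714), Y(Ω₂)=(-0.233749, 0.125377)
  term(m=-2) = (-0.000769, 0.034026)   from Y*(Ω₁)=(-0.030320, 0.082852), Y(Ω₂)=(0.365171, -0.124352)
  term(m=-1) = (-0.018245, -0.018662)   from Y*(Ω₁)=(0.177457, 0.253908), Y(Ω₂)=(-0.083120, 0.013764)
  term(m=+0) = (0.031084, 0.000000)   from Y*(Ω₁)=(-0.096156, -0.000000), Y(Ω₂)=(-0.323271, 0.000000)
  term(m=+1) = (-0.018245, 0.018662)   from Y*(Ω₁)=(-0.177457, 0.253908), Y(Ω₂)=(0.083120, 0.013764)
  term(m=+2) = (-0.000769, -0.034026)   from Y*(Ω₁)=(-0.030320, -0.082852), Y(Ω₂)=(0.365171, 0.124352)
  term(m=+3) = (-0.079946, -0.074701)   from Y*(Ω₁)=(-0.398721, -0.105714), Y(Ω₂)=(0.233749, 0.125377)
Σ over m = (-0.166837, 0.000000); ×(4π/7) → (-0.299505, 0.000000). Real part: -0.299505

-0.299505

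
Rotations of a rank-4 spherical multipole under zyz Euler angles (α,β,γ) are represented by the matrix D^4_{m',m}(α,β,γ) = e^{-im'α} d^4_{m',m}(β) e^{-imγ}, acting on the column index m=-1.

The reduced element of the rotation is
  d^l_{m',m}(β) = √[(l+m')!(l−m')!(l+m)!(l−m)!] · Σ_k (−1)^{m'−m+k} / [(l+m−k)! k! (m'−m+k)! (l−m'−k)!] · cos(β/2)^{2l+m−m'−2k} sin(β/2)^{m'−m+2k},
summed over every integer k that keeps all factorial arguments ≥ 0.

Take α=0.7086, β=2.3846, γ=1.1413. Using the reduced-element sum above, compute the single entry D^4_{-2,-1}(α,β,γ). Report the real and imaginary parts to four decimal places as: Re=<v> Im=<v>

Re=-0.3179 Im=0.2097

First d^4_{-2,-1}(β=2.3846), then the phase factors e^{-i(-2)α} and e^{-i(-1)γ}:
Half-angle: c=0.369524, s=0.929221. N=√(2·720·6·120)=1018.233765
Admissible k: 1..3 (factorial args all ≥0)
  k=1: (−1)^0·1018.2338/(240)·0.3695^7·0.9292^1 = +0.003709
  k=2: (−1)^1·1018.2338/(48)·0.3695^5·0.9292^3 = -0.117267
  k=3: (−1)^2·1018.2338/(72)·0.3695^3·0.9292^5 = +0.494353
d^4_{-2,-1}(2.3846) = +0.003709 -0.117267 +0.494353 = +0.380796
Attach z-rotation phases: D = e^{-i(-2)(0.7086)}·(+0.380796)·e^{-i(-1)(1.1413)} = -0.317874+0.209669i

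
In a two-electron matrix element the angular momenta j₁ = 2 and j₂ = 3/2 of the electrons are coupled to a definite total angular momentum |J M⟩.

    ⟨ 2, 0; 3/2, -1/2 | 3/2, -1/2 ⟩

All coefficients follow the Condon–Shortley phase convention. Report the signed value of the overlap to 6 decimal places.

triangle: 2!·2!·1!/6! = 4/720
(j±m)!: 2!·2!·1!·2!·1!·2! = 16
prefactor² = (2J+1)·Δ·N² = 16/45
  k=0: +1/(0!·2!·2!·1!·0!·0!) = 1/4
  k=1: −1/(1!·1!·1!·0!·1!·1!) = -1
Σ = -3/4  ⇒  CG² = 16/45·(-3/4)² = 1/5
CG = −√(1/5) = -0.447214

−√(1/5) = -0.447214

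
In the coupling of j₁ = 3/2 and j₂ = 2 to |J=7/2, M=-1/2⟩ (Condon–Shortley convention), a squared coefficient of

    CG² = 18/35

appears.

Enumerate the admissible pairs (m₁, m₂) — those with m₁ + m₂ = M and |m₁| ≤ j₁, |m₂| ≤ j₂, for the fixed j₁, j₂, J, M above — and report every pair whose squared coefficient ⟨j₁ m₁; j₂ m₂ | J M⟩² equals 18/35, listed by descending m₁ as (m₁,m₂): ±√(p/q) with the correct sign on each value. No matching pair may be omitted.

Admissible pairs with m₁+m₂ = M = -1/2: (-3/2,1), (-1/2,0), (1/2,-1), (3/2,-2)
  (m₁,m₂)=(3/2,-2): CG² = 1/35, CG = +√(1/35)
  (m₁,m₂)=(1/2,-1): CG² = 12/35, CG = +√(12/35)
  (m₁,m₂)=(-1/2,0): CG² = 18/35, CG = +√(18/35)   ← matches the target
  (m₁,m₂)=(-3/2,1): CG² = 4/35, CG = +√(4/35)
Pairs with CG² = 18/35: (-1/2,0): +√(18/35)

(-1/2,0): +√(18/35)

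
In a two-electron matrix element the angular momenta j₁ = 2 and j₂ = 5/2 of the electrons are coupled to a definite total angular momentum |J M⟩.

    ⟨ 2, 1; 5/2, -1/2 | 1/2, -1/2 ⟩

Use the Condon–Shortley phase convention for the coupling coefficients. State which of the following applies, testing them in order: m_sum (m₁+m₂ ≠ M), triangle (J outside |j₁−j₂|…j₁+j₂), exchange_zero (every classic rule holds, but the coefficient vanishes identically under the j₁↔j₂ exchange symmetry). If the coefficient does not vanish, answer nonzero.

m_sum

m-sum: m₁+m₂ = 1+(-1/2) = 1/2, M = -1/2  ✗ ⇒ coefficient is 0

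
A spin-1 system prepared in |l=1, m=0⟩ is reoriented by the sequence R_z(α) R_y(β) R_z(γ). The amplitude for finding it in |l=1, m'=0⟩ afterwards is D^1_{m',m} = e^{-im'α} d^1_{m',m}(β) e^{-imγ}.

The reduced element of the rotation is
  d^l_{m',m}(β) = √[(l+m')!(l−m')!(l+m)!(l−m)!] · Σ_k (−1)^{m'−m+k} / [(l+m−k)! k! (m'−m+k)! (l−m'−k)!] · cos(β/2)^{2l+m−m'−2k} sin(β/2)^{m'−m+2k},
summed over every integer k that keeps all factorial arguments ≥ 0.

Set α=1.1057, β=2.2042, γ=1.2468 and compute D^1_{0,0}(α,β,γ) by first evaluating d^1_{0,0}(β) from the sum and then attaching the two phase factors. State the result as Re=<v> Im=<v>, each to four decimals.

Re=-0.5919 Im=0.0000

Split into d^1_{0,0}(β=2.2042) × two z-phases.
c=cos(2.204200/2)=0.451724, s=sin(2.204200/2)=0.892158; N=√[1·1·1·1]=1.000000
The bounds max(0,m−m')=0 and min(l+m,l−m')=1 give 2 terms
  k=0: (−1)^0·1.0000/(1)·0.4517^2·0.8922^0 = +0.204054
  k=1: (−1)^1·1.0000/(1)·0.4517^0·0.8922^2 = -0.795946
d^1_{0,0}(2.2042) = +0.204054 -0.795946 = -0.591892
Attach z-rotation phases: D = e^{-i(0)(1.1057)}·(-0.591892)·e^{-i(0)(1.2468)} = -0.591892+0.000000i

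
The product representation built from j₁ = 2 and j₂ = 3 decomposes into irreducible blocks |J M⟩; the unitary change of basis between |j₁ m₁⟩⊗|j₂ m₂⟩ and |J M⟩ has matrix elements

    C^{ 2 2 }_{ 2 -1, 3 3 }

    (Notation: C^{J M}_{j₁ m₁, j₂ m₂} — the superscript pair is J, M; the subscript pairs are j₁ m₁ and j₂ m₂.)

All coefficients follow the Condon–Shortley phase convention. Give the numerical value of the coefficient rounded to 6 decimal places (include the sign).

triangle: 3!×1!×3!/8! = 36/40320
(j±m)!: 1!×3!×6!×0!×4!×0! = 103680
prefactor² = (2J+1)×Δ×N² = 3240/7
  k=3: −1/(3!×0!×0!×3!×1!×0!) = -1/36
Σ = -1/36  ⇒  CG² = 3240/7×(-1/36)² = 5/14
CG = −√(5/14) = -0.597614

−√(5/14) = -0.597614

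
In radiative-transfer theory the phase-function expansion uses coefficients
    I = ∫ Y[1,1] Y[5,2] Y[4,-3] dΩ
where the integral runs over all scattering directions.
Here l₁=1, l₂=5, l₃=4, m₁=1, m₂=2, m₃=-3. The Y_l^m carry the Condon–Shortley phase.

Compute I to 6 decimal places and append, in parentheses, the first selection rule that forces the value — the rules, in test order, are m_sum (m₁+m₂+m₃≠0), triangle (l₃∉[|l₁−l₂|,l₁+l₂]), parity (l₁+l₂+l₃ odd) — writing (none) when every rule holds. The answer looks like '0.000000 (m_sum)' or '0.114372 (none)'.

Checks pass: Σm=0; 10 even; l₃=4∈[4,6].
(2·1+1)(2·5+1)(2·4+1) = 297
Δ: 2! 0! 8! / 11! → 1/495
sum: t=1:−1/576 = -1/576
3j²(1 5 4; 0 0 0) = Δ·Π!·Σ² = 5/99  (sign -1)
sum: t=0:+1/10080 = 1/10080
3j²(1 5 4; 1 2 -3) = Δ·Π!·Σ² = 1/165  (sign -1)
combine: 4πI² = 297·5/99·1/165 = 1/11
take √, sign +1: I = 0.08505478
No selection rule forces the value: the integral is nonzero (none).

0.085055 (none)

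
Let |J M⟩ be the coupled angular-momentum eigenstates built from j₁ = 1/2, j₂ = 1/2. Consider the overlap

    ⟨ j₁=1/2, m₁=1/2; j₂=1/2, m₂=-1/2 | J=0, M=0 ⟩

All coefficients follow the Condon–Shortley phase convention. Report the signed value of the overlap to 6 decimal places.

√[1·1!0!0!/2! · 1!0!0!1!0!0!] = √(1/2)
  +(−1)^0/∏(0,1,0,0,0,0)! = 1  (running 1)
⟨..|..⟩ = √(1/2)·(1) = +0.707107

+√(1/2) = +0.707107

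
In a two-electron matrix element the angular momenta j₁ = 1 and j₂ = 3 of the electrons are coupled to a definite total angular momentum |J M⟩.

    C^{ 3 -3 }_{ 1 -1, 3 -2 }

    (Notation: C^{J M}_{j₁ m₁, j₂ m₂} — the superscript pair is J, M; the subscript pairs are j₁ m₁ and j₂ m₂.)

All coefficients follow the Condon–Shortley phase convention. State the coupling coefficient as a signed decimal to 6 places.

j₁+j₂−J=1  J+j₁−j₂=1  J−j₁+j₂=5  j₁+j₂+J+1=8
(j₁±m₁, j₂±m₂, J±M) = (0,2,1,5,0,6)
P² = 3600
sum k=1..1:
  [1] −1/120 = -1/120
S = -1/120
C² = P²·S² = 1/4 ; C = -0.500000

-0.500000  (= −√(1/4))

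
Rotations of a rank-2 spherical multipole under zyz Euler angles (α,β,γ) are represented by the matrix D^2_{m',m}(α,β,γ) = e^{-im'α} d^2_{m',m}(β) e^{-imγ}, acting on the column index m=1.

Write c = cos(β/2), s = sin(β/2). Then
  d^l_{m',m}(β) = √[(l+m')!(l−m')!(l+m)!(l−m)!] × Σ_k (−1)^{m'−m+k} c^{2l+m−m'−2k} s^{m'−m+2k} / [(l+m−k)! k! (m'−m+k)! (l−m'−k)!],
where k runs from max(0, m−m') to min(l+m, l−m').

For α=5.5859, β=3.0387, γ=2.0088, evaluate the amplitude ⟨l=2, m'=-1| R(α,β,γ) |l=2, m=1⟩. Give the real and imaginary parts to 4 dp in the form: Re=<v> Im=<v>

Re=0.8947 Im=0.4163

Split into d^2_{-1,1}(β=3.0387) × two z-phases.
Half-angle: c=0.051424, s=0.998677. N=√(1·6·6·1)=6.000000
k∈{2,3} keeps every argument non-negative
  k=2: (−1)^0·6.0000/(2)·0.0514^2·0.9987^2 = +0.007912
  k=3: (−1)^1·6.0000/(6)·0.0514^0·0.9987^4 = -0.994718
d^2_{-1,1}(3.0387) = +0.007912 -0.994718 = -0.986806
Phases: e^{-i·(-1)·5.5859}=+0.766588-0.642139i, e^{-i·(1)·2.0088}=-0.424132-0.905600i ⇒ D=+0.894694+0.416304i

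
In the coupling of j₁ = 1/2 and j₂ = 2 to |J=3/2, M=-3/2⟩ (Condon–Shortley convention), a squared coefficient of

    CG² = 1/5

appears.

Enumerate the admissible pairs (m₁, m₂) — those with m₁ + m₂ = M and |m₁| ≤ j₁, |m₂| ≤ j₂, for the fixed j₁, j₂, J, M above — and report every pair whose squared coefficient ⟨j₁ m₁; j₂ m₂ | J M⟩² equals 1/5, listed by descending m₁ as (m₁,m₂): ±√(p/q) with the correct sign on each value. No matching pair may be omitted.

Admissible pairs with m₁+m₂ = M = -3/2: (-1/2,-1), (1/2,-2)
  (m₁,m₂)=(1/2,-2): CG² = 4/5, CG = +√(4/5)
  (m₁,m₂)=(-1/2,-1): CG² = 1/5, CG = −√(1/5)   ← matches the target
Pairs with CG² = 1/5: (-1/2,-1): −√(1/5)

(-1/2,-1): −√(1/5)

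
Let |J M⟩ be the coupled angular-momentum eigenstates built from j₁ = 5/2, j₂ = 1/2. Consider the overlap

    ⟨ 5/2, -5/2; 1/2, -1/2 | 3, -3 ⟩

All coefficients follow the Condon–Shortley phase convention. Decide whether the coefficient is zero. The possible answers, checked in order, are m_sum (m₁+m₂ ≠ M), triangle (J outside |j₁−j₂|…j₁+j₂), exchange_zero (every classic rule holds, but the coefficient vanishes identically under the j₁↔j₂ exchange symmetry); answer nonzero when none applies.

nonzero

m-sum: m₁+m₂ = -5/2+(-1/2) = -3, M = -3  ✓
triangle: |j₁−j₂| = 2 ≤ J = 3 ≤ j₁+j₂ = 3  ✓
exchange: j₁≠j₂ or m₁≠m₂ — the exchange symmetry imposes no constraint here
value check: CG = +1 = +1.000000 ≠ 0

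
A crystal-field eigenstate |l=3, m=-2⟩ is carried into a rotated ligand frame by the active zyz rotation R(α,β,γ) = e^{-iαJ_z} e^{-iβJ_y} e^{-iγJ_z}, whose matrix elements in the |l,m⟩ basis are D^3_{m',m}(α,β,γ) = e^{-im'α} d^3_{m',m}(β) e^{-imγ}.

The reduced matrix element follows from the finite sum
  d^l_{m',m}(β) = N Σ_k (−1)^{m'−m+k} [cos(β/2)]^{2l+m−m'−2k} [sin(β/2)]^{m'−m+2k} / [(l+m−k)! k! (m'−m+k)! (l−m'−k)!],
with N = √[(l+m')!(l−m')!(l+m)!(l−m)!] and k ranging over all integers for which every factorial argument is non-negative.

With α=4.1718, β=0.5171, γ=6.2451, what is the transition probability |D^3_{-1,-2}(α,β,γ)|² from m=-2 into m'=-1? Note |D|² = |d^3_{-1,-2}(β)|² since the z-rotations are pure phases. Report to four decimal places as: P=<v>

First d^3_{-1,-2}(β=0.5171), then the phase factors e^{-i(-1)α} and e^{-i(-2)γ}:
Half-angle: c=0.966762, s=0.255679. N=√(2·24·1·120)=75.894664
Admissible k: 0..1 (factorial args all ≥0)
  k=0: (−1)^1·75.8947/(24)·0.9668^5·0.2557^1 = -0.682798
  k=1: (−1)^2·75.8947/(12)·0.9668^3·0.2557^3 = +0.095515
d^3_{-1,-2}(0.5171) = -0.682798 +0.095515 = -0.587283
|D^3_{-1,-2}|² = |d^3_{-1,-2}(β)|² = (-0.587283)² = 0.344901 (the z-rotation phases have unit modulus)

P=0.3449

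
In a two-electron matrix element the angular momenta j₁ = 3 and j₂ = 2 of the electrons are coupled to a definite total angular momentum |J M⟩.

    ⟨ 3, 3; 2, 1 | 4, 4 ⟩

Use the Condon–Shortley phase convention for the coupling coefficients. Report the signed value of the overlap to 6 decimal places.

+√(3/5) ≈ +0.774597

triangle: 1!×5!×3!/10! = 720/3628800
(j±m)!: 6!×0!×3!×1!×8!×0! = 174182400
prefactor² = (2J+1)×Δ×N² = 311040
  k=0: +1/(0!×1!×0!×3!×5!×0!) = 1/720
Σ = 1/720  ⇒  CG² = 311040×(1/720)² = 3/5
CG = +√(3/5) = +0.774597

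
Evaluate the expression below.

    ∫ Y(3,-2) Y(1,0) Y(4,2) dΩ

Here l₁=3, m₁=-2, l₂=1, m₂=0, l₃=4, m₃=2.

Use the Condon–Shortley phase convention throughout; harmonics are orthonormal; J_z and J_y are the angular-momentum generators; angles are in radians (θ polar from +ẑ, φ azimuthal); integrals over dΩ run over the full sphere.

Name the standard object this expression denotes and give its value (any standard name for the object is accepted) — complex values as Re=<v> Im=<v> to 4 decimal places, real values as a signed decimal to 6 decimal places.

This is a Gaunt coefficient — the integral of a triple product of spherical harmonics over the sphere.
Rules hold: Σm=0, L=8 even, 2≤4≤4.
N = 7·3·9 = 189
Δ = 0!·6!·2!/9! = 1/252
Racah Σ t=0..0: t=0:+1/36 = 1/36
⇒ 3j(3 1 4; 0 0 0)² = 4/63, sgn +1
Racah Σ t=0..0: t=0:+1/120 = 1/120
⇒ 3j(3 1 4; -2 0 2)² = 1/21, sgn +1
4πI² = N·(3j₀)²·(3jₘ)² = 4/7
I = +1·√(0.571429/4π) = 0.21324362

Gaunt coefficient, +0.213244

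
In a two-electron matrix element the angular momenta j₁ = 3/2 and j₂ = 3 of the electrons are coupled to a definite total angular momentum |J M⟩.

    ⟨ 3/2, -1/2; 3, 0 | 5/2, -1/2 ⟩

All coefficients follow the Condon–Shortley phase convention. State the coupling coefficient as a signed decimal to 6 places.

-0.414039  (= −√(6/35))

triangle: 2!×1!×4!/8! = 48/40320
(j±m)!: 1!×2!×3!×3!×2!×3! = 864
prefactor² = (2J+1)×Δ×N² = 216/35
  k=1: −1/(1!×1!×1!×2!×0!×2!) = -1/4
  k=2: +1/(2!×0!×0!×1!×1!×3!) = 1/12
Σ = -1/6  ⇒  CG² = 216/35×(-1/6)² = 6/35
CG = −√(6/35) = -0.414039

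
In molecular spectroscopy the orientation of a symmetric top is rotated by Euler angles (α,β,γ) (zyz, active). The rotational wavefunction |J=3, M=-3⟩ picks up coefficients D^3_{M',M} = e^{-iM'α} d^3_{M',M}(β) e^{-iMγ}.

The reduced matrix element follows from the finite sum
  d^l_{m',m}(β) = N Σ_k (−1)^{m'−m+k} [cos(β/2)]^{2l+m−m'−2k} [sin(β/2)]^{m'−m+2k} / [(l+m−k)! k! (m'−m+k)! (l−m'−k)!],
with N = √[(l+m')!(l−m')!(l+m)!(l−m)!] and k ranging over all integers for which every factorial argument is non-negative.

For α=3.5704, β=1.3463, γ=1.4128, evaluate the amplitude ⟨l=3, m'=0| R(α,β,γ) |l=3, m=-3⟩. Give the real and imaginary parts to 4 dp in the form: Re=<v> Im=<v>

Re=0.2364 Im=0.4609

First d^3_{0,-3}(β=1.3463), then the phase factors e^{-i(0)α} and e^{-i(-3)γ}:
c=cos(1.346300/2)=0.781862, s=sin(1.346300/2)=0.623452; N=√[6·6·1·720]=160.996894
k∈{0} keeps every argument non-negative
  k=0: (−1)^3·160.9969/(36)·0.7819^3·0.6235^3 = -0.517981
d^3_{0,-3}(1.3463) = -0.517981
D = (+1.000000+0.000000i)·(-0.517981)·(-0.456439-0.889755i) = +0.236427+0.460876i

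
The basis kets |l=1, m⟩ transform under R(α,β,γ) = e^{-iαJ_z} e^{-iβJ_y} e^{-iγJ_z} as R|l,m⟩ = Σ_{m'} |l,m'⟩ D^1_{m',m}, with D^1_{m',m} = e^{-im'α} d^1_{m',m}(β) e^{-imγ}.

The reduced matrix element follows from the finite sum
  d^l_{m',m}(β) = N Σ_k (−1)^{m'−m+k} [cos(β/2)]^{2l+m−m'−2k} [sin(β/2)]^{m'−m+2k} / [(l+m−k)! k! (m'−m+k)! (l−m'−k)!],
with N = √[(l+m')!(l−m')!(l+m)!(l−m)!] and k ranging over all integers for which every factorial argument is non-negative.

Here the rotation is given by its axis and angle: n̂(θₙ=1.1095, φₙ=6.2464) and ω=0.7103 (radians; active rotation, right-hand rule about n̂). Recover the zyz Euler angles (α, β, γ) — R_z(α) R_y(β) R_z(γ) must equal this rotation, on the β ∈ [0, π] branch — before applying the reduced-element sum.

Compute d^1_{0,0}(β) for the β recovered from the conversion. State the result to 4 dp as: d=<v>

d=0.8061

Axis–angle → zyz. n̂ = (sinθₙcosφₙ, sinθₙsinφₙ, cosθₙ) = (+0.894870, -0.032933, +0.445109), ω = 0.7103.
R = I cosω + sinω [n̂]ₓ + (1−cosω) n̂n̂ᵀ gives
  R = [+0.951825, -0.297366, +0.074852; +0.283112, +0.758429, -0.587055; +0.117800, +0.579965, +0.806079]
β = atan2(√(R₁₃²+R₂₃²), R₃₃) = 0.633300; α = atan2(R₂₃, R₁₃) mod 2π = 4.839208; γ = atan2(R₃₂, −R₃₁) mod 2π = 1.771186
d^1_{0,0}(β=0.6333) via the finite sum:
c=cos(0.633300/2)=0.950284, s=sin(0.633300/2)=0.311385; N=√[1·1·1·1]=1.000000
The bounds max(0,m−m')=0 and min(l+m,l−m')=1 give 2 terms
  k=0: (−1)^0·1.0000/(1)·0.9503^2·0.3114^0 = +0.903039
  k=1: (−1)^1·1.0000/(1)·0.9503^0·0.3114^2 = -0.096961
d^1_{0,0}(0.6333) = +0.903039 -0.096961 = +0.806079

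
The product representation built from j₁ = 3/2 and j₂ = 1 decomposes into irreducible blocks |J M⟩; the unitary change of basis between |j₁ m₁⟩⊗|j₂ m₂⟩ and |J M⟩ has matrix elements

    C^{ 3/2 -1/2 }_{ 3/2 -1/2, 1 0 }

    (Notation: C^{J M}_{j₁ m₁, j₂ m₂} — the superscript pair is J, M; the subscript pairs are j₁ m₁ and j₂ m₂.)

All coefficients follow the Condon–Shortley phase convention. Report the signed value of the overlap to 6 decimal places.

-0.258199

triangle: 1!*2!*1!/5! = 2/120
(j±m)!: 1!*2!*1!*1!*1!*2! = 4
prefactor² = (2J+1)*Δ*N² = 4/15
  k=0: +1/(0!*1!*2!*1!*0!*0!) = 1/2
  k=1: −1/(1!*0!*1!*0!*1!*1!) = -1
Σ = -1/2  ⇒  CG² = 4/15*(-1/2)² = 1/15
CG = −√(1/15) = -0.258199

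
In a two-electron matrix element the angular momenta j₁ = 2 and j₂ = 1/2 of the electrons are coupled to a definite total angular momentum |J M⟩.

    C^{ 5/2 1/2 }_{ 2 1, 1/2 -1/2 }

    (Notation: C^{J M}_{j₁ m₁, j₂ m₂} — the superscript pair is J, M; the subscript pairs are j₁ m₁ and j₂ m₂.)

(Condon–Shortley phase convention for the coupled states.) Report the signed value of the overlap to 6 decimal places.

+0.632456  (= +√(2/5))

√[6·0!4!1!/6! · 3!1!0!1!3!2!] = √(72/5)
  +(−1)^0/∏(0,0,1,0,3,1)! = 1/6  (running 1/6)
⟨..|..⟩ = √(72/5)·(1/6) = +0.632456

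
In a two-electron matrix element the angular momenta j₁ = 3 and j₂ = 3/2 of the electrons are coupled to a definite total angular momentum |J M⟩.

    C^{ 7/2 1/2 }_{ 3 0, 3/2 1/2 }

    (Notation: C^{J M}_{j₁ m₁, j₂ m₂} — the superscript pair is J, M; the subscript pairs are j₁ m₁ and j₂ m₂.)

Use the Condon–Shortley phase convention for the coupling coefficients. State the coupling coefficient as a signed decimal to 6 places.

triangle: 1!×5!×2!/9! = 240/362880
(j±m)!: 3!×3!×2!×1!×4!×3! = 10368
prefactor² = (2J+1)×Δ×N² = 384/7
  k=0: +1/(0!×1!×3!×2!×2!×0!) = 1/24
  k=1: −1/(1!×0!×2!×1!×3!×1!) = -1/12
Σ = -1/24  ⇒  CG² = 384/7×(-1/24)² = 2/21
CG = −√(2/21) = -0.308607

-0.308607  (= −√(2/21))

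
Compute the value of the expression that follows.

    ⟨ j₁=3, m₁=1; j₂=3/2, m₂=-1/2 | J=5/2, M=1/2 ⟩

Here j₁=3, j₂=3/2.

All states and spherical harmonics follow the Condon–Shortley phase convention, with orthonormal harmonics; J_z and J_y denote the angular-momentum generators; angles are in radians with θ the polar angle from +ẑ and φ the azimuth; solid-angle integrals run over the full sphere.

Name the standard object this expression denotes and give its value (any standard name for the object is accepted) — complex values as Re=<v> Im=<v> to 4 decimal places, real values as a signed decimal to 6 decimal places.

This is a Clebsch–Gordan (vector-coupling) coefficient.
j₁+j₂−J=2  J+j₁−j₂=4  J−j₁+j₂=1  j₁+j₂+J+1=8
(j₁±m₁, j₂±m₂, J±M) = (4,2,1,2,3,2)
P² = 288/35
sum k=0..1:
  [0] +1/8 = 1/8
  [1] −1/6 = -1/6
S = -1/24
C² = P²·S² = 1/70 ; C = -0.119523

Clebsch–Gordan coefficient, −√(1/70) ≈ -0.119523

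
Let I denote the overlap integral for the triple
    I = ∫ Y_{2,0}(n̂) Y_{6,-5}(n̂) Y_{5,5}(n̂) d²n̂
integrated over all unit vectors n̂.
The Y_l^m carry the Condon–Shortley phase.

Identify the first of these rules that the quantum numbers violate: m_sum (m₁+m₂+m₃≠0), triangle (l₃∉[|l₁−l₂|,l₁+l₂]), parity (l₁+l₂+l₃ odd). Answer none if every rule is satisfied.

Σmᵢ = 0  ✓
l₃∈[|l₁−l₂|,l₁+l₂]=[4,8], have l₃=5  ✓
Σlᵢ = 13 ⇒ odd  ✗

parity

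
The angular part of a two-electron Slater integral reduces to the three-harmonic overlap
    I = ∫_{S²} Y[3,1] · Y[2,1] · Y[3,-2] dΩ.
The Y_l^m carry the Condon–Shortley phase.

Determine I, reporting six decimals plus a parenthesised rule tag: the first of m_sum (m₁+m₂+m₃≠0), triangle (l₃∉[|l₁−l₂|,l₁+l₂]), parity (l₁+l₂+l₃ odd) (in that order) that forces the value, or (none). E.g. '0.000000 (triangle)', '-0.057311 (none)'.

0.162868 (none)

Checks pass: Σm=0; 8 even; l₃=3∈[1,5].
(2·3+1)(2·2+1)(2·3+1) = 245
Δ: 2! 4! 2! / 9! → 1/3780
sum: t=0:+1/24 t=1:−1/4 t=2:+1/24 = -1/6
3j²(3 2 3; 0 0 0) = Δ·Π!·Σ² = 4/105  (sign +1)
sum: t=1:−1/12 t=2:+1/48 = -1/16
3j²(3 2 3; 1 1 -2) = Δ·Π!·Σ² = 1/28  (sign +1)
combine: 4πI² = 245·4/105·1/28 = 1/3
take √, sign +1: I = 0.16286750
No selection rule forces the value: the integral is nonzero (none).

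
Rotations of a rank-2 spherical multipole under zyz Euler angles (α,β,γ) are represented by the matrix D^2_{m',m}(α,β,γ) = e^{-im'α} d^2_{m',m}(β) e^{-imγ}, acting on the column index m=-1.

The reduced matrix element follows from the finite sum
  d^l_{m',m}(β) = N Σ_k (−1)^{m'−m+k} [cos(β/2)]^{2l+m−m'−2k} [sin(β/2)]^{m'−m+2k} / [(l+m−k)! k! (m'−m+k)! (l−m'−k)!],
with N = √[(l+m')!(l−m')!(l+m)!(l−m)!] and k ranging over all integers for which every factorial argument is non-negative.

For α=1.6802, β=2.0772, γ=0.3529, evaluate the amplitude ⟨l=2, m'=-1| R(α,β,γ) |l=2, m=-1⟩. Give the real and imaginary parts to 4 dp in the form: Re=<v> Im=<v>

D^2_{-1,-1}(1.6802,2.0772,0.3529) = e^{-i·-1·1.6802}·d^2_{-1,-1}(2.0772)·e^{-i·-1·0.3529}. Compute d first:
Half-angle: c=0.507427, s=0.861695. N=√(1·6·1·6)=6.000000
Admissible k: 0..1 (factorial args all ≥0)
  k=0: (−1)^0·6.0000/(6)·0.5074^4·0.8617^0 = +0.066297
  k=1: (−1)^1·6.0000/(2)·0.5074^2·0.8617^2 = -0.573555
d^2_{-1,-1}(2.0772) = +0.066297 -0.573555 = -0.507258
Attach z-rotation phases: D = e^{-i(-1)(1.6802)}·(-0.507258)·e^{-i(-1)(0.3529)} = +0.226243-0.454010i

Re=0.2262 Im=-0.4540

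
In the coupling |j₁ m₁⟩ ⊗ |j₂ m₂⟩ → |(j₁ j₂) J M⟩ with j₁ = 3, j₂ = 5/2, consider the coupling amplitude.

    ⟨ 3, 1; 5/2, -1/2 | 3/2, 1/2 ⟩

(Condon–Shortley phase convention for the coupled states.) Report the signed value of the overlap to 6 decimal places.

-0.097590

√[4·4!2!1!/8! · 4!2!2!3!2!1!] = √(192/35)
  +(−1)^1/∏(1,3,1,1,1,0)! = -1/6  (running -1/6)
  +(−1)^2/∏(2,2,0,0,2,1)! = 1/8  (running -1/24)
⟨..|..⟩ = √(192/35)·(-1/24) = -0.097590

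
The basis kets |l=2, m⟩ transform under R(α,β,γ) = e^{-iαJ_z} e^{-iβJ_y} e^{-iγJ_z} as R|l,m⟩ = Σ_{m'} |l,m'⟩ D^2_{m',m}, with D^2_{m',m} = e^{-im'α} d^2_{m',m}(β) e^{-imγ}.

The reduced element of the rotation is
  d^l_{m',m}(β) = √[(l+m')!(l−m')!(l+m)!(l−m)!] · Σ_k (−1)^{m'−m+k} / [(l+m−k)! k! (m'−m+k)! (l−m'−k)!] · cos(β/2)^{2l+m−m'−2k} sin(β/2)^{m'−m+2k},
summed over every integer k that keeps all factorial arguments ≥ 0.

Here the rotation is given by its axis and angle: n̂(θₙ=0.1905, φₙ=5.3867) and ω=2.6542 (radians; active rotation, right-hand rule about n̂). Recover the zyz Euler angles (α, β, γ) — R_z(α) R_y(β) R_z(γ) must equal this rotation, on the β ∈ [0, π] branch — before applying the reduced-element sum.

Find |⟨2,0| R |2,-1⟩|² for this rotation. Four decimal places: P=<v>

P=0.1702

Axis–angle → zyz. n̂ = (sinθₙcosφₙ, sinθₙsinφₙ, cosθₙ) = (+0.118222, -0.147908, +0.981910), ω = 2.6542.
R = I cosω + sinω [n̂]ₓ + (1−cosω) n̂n̂ᵀ gives
  R = [-0.857231, -0.492788, +0.149381; +0.426916, -0.842351, -0.328920; +0.287919, -0.218187, +0.932468]
β = atan2(√(R₁₃²+R₂₃²), R₃₃) = 0.369610; α = atan2(R₂₃, R₁₃) mod 2π = 5.138694; γ = atan2(R₃₂, −R₃₁) mod 2π = 3.790072
Split into d^2_{0,-1}(β=0.3696) × two z-phases.
c=cos(0.369610/2)=0.982972, s=sin(0.369610/2)=0.183755; N=√[2·2·1·6]=4.898979
The bounds max(0,m−m')=0 and min(l+m,l−m')=1 give 2 terms
  k=0: (−1)^1·4.8990/(2)·0.9830^3·0.1838^1 = -0.427502
  k=1: (−1)^2·4.8990/(2)·0.9830^1·0.1838^3 = +0.014939
d^2_{0,-1}(0.3696) = -0.427502 +0.014939 = -0.412563
|D^2_{0,-1}|² = |d^2_{0,-1}(β)|² = (-0.412563)² = 0.170208 (the z-rotation phases have unit modulus)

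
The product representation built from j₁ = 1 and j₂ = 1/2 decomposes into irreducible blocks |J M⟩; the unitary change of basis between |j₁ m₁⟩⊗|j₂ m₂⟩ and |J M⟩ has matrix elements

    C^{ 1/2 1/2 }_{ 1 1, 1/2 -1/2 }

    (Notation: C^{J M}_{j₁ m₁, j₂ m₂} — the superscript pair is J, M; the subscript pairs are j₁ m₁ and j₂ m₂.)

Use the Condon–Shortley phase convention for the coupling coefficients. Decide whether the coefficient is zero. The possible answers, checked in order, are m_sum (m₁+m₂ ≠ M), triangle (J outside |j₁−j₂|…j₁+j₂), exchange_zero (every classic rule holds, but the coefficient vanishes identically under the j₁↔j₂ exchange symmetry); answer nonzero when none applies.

m-sum: m₁+m₂ = 1+(-1/2) = 1/2, M = 1/2  ✓
triangle: |j₁−j₂| = 1/2 ≤ J = 1/2 ≤ j₁+j₂ = 3/2  ✓
exchange: j₁≠j₂ or m₁≠m₂ — the exchange symmetry imposes no constraint here
value check: CG = +√(2/3) = +0.816497 ≠ 0

nonzero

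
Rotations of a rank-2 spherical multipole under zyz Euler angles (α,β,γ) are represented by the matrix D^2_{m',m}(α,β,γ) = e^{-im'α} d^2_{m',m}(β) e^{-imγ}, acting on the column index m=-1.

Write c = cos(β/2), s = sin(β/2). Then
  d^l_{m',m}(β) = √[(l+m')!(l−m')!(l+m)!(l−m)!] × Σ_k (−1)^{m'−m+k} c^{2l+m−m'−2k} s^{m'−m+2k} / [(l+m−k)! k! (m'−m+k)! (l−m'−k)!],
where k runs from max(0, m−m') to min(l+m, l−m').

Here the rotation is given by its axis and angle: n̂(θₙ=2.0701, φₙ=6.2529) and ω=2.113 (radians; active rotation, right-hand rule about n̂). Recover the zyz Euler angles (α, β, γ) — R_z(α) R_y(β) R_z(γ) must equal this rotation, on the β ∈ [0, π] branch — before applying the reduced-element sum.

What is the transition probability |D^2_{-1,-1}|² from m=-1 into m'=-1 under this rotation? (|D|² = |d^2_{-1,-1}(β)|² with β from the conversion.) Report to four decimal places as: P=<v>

P=0.3090

Axis–angle → zyz. n̂ = (sinθₙcosφₙ, sinθₙsinφₙ, cosθₙ) = (+0.877514, -0.026584, -0.478814), ω = 2.1130.
R = I cosω + sinω [n̂]ₓ + (1−cosω) n̂n̂ᵀ gives
  R = [+0.651360, +0.374774, -0.659753; -0.445505, -0.514953, -0.732358; -0.614211, +0.770952, -0.168456]
β = atan2(√(R₁₃²+R₂₃²), R₃₃) = 1.740060; α = atan2(R₂₃, R₁₃) mod 2π = 3.979098; γ = atan2(R₃₂, −R₃₁) mod 2π = 0.898076
Split into d^2_{-1,-1}(β=1.7401) × two z-phases.
With c≡cos(β/2)=0.644804 and s≡sin(β/2)=0.764348, N=[1·6·1·6]^{1/2}=6.000000
Admissible k: 0..1 (factorial args all ≥0)
  k=0: (−1)^0·6.0000/(6)·0.6448^4·0.7643^0 = +0.172866
  k=1: (−1)^1·6.0000/(2)·0.6448^2·0.7643^2 = -0.728717
d^2_{-1,-1}(1.7401) = +0.172866 -0.728717 = -0.555851
|D^2_{-1,-1}|² = |d^2_{-1,-1}(β)|² = (-0.555851)² = 0.308970 (the z-rotation phases have unit modulus)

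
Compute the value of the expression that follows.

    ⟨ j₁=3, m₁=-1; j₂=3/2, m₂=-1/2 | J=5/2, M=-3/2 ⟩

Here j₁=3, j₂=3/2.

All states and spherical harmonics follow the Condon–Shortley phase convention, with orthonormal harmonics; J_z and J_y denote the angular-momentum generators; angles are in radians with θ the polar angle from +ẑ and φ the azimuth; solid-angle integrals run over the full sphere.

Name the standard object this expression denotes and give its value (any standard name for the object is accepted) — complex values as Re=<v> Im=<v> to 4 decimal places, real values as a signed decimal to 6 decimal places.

Clebsch–Gordan coefficient, −√(7/20) ≈ -0.591608

This is a Clebsch–Gordan (vector-coupling) coefficient.
j₁+j₂−J=2  J+j₁−j₂=4  J−j₁+j₂=1  j₁+j₂+J+1=8
(j₁±m₁, j₂±m₂, J±M) = (2,4,1,2,1,4)
P² = 576/35
sum k=0..1:
  [0] +1/48 = 1/48
  [1] −1/6 = -1/6
S = -7/48
C² = P²·S² = 7/20 ; C = -0.591608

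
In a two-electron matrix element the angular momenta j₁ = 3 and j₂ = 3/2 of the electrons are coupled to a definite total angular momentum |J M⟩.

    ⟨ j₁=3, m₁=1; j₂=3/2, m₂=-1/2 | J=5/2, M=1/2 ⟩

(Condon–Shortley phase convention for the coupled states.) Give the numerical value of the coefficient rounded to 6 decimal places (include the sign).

-0.119523  (= −√(1/70))

j₁+j₂−J=2  J+j₁−j₂=4  J−j₁+j₂=1  j₁+j₂+J+1=8
(j₁±m₁, j₂±m₂, J±M) = (4,2,1,2,3,2)
P² = 288/35
sum k=0..1:
  [0] +1/8 = 1/8
  [1] −1/6 = -1/6
S = -1/24
C² = P²·S² = 1/70 ; C = -0.119523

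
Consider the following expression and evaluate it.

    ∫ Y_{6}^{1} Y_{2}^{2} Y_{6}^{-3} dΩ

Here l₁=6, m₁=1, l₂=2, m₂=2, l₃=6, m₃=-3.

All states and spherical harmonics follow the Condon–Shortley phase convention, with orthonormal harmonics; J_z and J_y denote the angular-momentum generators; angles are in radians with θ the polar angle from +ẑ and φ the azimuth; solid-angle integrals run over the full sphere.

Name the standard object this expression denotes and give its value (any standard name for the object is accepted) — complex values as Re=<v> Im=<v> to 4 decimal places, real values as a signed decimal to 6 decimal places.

Gaunt coefficient, +0.177674

This is a Gaunt coefficient — the integral of a triple product of spherical harmonics over the sphere.
m-sum 0 ✓  L=14 even ✓  4≤6≤8 ✓
Π(2lᵢ+1) = 13×5×13 = 845
triangle coeff Δ(6,2,6) = 1/90090
Σ_t [0,2]: t=0:+1/69120 t=1:−1/14400 t=2:+1/69120 = -7/172800
(3j)²=14/715 [(6 2 6; 0 0 0)], sign=-1
Σ_t [2,2]: t=2:+1/120960 = 1/120960
(3j)²=24/1001 [(6 2 6; 1 2 -3)], sign=-1
⇒ 4πI² = 48/121
I = (+1)√(48/121/(4π)) = 0.17767364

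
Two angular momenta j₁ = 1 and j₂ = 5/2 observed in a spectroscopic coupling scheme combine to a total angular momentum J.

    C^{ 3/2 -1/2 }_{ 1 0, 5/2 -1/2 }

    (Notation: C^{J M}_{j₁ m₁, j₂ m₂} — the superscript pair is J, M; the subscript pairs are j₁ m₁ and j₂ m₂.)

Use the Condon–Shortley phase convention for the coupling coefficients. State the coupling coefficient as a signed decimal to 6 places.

−√(2/5) = -0.632456

triangle: 2!·0!·3!/6! = 12/720
(j±m)!: 1!·1!·2!·3!·1!·2! = 24
prefactor² = (2J+1)·Δ·N² = 8/5
  k=1: −1/(1!·1!·0!·1!·0!·2!) = -1/2
Σ = -1/2  ⇒  CG² = 8/5·(-1/2)² = 2/5
CG = −√(2/5) = -0.632456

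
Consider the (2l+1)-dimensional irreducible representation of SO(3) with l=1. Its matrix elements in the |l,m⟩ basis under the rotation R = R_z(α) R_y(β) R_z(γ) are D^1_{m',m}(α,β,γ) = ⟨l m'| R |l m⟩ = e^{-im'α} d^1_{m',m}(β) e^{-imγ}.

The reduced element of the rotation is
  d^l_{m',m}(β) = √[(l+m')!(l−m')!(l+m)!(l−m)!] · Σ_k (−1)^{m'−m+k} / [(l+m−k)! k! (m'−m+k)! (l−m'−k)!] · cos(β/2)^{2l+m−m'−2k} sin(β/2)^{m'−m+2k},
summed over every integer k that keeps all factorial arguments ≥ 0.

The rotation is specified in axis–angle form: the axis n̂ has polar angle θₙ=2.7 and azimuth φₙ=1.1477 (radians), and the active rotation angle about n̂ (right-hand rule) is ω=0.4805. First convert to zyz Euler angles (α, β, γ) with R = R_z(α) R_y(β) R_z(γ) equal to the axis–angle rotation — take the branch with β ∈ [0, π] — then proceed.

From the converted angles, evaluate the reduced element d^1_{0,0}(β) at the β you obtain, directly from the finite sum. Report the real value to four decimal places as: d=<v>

d=0.9793

Axis–angle → zyz. n̂ = (sinθₙcosφₙ, sinθₙsinφₙ, cosθₙ) = (+0.175476, +0.389694, -0.904072), ω = 0.4805.
R = I cosω + sinω [n̂]ₓ + (1−cosω) n̂n̂ᵀ gives
  R = [+0.890251, +0.425626, +0.162161; -0.410139, +0.903960, -0.121003; -0.198090, +0.041215, +0.979317]
β = atan2(√(R₁₃²+R₂₃²), R₃₃) = 0.203738; α = atan2(R₂₃, R₁₃) mod 2π = 5.642126; γ = atan2(R₃₂, −R₃₁) mod 2π = 0.205134
d^1_{0,0}(β=0.2037) via the finite sum:
Half-angle: c=0.994816, s=0.101693. N=√(1·1·1·1)=1.000000
Admissible k: 0..1 (factorial args all ≥0)
  k=0: (−1)^0·1.0000/(1)·0.9948^2·0.1017^0 = +0.989659
  k=1: (−1)^1·1.0000/(1)·0.9948^0·0.1017^2 = -0.010341
d^1_{0,0}(0.2037) = +0.989659 -0.010341 = +0.979317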